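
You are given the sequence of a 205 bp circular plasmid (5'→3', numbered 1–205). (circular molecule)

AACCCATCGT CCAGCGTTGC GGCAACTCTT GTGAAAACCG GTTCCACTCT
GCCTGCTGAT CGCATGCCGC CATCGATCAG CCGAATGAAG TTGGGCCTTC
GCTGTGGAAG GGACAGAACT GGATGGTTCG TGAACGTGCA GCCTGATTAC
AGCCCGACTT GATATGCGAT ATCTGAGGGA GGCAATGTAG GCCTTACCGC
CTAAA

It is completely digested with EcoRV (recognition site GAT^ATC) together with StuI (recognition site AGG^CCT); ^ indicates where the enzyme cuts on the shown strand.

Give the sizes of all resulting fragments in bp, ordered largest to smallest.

184, 21 bp

The EcoRV site (GATATC) starts at position 168.
EcoRV cuts after base 3 of each site, so after position 170.
The StuI site (AGGCCT) starts at position 189.
StuI cuts after base 3 of each site, so after position 191.
Combined cut positions: 170, 191.
Circular molecule, 2 cuts → 2 fragments:
  171–191 → 21 bp
  192–205 then 1–170 → 14 + 170 = 184 bp
Sorted largest to smallest: 184, 21 bp.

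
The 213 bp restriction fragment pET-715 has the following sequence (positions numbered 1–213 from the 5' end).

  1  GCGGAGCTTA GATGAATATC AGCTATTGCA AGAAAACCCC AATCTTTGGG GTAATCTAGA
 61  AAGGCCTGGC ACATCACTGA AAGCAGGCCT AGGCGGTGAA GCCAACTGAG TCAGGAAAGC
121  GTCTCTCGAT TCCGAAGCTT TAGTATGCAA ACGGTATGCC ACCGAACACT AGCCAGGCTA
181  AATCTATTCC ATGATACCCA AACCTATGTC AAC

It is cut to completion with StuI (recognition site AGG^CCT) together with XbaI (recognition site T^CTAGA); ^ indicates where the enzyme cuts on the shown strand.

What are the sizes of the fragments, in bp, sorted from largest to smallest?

StuI sites (AGGCCT) start at positions 62, 85.
StuI cuts after base 3 of each site, so after positions 64, 87.
The XbaI site (TCTAGA) starts at position 55.
XbaI cuts after the first base of each site, so after position 55.
Combined cut positions: 55, 64, 87.
Linear molecule, 3 cuts → 4 fragments:
  1–55 → 55 bp
  56–64 → 9 bp
  65–87 → 23 bp
  88–213 → 126 bp
Sorted largest to smallest: 126, 55, 23, 9 bp.

126, 55, 23, 9 bp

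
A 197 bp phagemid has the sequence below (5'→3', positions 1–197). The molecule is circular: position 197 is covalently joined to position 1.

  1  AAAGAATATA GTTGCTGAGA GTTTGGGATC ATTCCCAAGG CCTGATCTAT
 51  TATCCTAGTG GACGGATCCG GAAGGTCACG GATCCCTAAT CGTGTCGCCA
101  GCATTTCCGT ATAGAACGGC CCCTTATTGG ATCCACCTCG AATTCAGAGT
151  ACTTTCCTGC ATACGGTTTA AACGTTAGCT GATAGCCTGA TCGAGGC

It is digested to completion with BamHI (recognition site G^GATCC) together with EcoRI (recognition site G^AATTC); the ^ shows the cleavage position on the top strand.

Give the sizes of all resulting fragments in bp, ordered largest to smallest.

BamHI sites (GGATCC) start at positions 64, 80, 129.
BamHI cuts after the first base of each site, so after positions 64, 80, 129.
The EcoRI site (GAATTC) starts at position 140.
EcoRI cuts after the first base of each site, so after position 140.
Combined cut positions: 64, 80, 129, 140.
Circular molecule, 4 cuts → 4 fragments:
  65–80 → 16 bp
  81–129 → 49 bp
  130–140 → 11 bp
  141–197 then 1–64 → 57 + 64 = 121 bp
Sorted largest to smallest: 121, 49, 16, 11 bp.

121, 49, 16, 11 bp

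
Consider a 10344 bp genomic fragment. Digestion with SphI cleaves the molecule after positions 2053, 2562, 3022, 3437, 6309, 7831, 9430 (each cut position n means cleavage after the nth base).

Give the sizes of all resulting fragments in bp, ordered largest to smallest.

Linear molecule, 7 cuts → 8 fragments:
  2053 − 0 = 2053 bp
  2562 − 2053 = 509 bp
  3022 − 2562 = 460 bp
  3437 − 3022 = 415 bp
  6309 − 3437 = 2872 bp
  7831 − 6309 = 1522 bp
  9430 − 7831 = 1599 bp
  10344 − 9430 = 914 bp
Sorted largest to smallest: 2872, 2053, 1599, 1522, 914, 509, 460, 415 bp.

2872, 2053, 1599, 1522, 914, 509, 460, 415 bp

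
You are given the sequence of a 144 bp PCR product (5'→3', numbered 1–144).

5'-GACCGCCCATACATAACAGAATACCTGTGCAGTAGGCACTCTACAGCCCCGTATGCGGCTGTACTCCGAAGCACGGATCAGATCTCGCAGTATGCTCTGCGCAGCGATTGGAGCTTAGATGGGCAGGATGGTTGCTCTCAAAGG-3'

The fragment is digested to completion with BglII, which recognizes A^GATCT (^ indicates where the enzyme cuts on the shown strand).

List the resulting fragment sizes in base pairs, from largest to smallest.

80, 64 bp

The BglII site (AGATCT) starts at position 80.
BglII cuts after the first base of each site, so after position 80.
Linear molecule, 1 cut → 2 fragments:
  1–80 → 80 bp
  81–144 → 64 bp
Sorted largest to smallest: 80, 64 bp.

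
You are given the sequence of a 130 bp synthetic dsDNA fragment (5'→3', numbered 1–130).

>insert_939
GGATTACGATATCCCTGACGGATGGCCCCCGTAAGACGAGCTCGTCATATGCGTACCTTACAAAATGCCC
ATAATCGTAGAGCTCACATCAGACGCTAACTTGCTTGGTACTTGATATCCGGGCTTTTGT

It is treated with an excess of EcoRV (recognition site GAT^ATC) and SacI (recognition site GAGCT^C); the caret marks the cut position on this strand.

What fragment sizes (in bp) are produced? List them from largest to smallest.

42, 32, 32, 14, 10 bp

EcoRV sites (GATATC) start at positions 8, 114.
EcoRV cuts after base 3 of each site, so after positions 10, 116.
SacI sites (GAGCTC) start at positions 38, 80.
SacI cuts after base 5 of each site (before the last base), so after positions 42, 84.
Combined cut positions: 10, 42, 84, 116.
Linear molecule, 4 cuts → 5 fragments:
  1–10 → 10 bp
  11–42 → 32 bp
  43–84 → 42 bp
  85–116 → 32 bp
  117–130 → 14 bp
Sorted largest to smallest: 42, 32, 32, 14, 10 bp.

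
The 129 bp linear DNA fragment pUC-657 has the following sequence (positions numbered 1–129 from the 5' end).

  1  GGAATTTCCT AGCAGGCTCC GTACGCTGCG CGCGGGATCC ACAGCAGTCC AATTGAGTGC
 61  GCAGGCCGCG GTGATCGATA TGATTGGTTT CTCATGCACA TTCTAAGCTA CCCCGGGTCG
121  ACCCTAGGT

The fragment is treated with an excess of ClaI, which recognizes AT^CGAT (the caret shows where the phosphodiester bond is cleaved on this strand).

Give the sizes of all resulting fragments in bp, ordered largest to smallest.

The ClaI site (ATCGAT) starts at position 74.
ClaI cuts after base 2 of each site, so after position 75.
Linear molecule, 1 cut → 2 fragments:
  1–75 → 75 bp
  76–129 → 54 bp
Sorted largest to smallest: 75, 54 bp.

75, 54 bp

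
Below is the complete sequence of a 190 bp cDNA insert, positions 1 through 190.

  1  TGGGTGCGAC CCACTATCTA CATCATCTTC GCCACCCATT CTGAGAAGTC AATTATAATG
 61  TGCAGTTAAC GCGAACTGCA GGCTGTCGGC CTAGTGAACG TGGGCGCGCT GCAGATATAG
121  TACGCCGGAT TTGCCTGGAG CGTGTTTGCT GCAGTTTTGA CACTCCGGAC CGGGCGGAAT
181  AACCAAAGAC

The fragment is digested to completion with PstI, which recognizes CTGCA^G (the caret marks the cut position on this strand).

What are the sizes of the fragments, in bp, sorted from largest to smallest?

PstI sites (CTGCAG) start at positions 76, 109, 149.
PstI cuts after base 5 of each site (before the last base), so after positions 80, 113, 153.
Linear molecule, 3 cuts → 4 fragments:
  1–80 → 80 bp
  81–113 → 33 bp
  114–153 → 40 bp
  154–190 → 37 bp
Sorted largest to smallest: 80, 40, 37, 33 bp.

80, 40, 37, 33 bp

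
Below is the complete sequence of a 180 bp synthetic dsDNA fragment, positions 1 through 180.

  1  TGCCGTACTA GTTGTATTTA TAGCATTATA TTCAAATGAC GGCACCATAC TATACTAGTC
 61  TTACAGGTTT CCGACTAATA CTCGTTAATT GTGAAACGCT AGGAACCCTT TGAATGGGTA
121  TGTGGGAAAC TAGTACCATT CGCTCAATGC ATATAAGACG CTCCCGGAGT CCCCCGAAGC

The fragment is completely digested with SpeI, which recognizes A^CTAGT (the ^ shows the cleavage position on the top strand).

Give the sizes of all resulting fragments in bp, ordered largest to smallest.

75, 51, 47, 7 bp

SpeI sites (ACTAGT) start at positions 7, 54, 129.
SpeI cuts after the first base of each site, so after positions 7, 54, 129.
Linear molecule, 3 cuts → 4 fragments:
  1–7 → 7 bp
  8–54 → 47 bp
  55–129 → 75 bp
  130–180 → 51 bp
Sorted largest to smallest: 75, 51, 47, 7 bp.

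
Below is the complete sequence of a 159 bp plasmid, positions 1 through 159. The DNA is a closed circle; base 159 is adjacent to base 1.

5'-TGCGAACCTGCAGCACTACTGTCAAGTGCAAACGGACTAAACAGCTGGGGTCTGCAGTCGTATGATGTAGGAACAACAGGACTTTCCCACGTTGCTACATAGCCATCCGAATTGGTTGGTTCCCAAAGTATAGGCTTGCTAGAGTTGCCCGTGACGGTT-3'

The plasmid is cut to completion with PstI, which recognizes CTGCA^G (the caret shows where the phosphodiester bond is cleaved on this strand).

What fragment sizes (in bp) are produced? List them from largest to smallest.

PstI sites (CTGCAG) start at positions 8, 52.
PstI cuts after base 5 of each site (before the last base), so after positions 12, 56.
Circular molecule, 2 cuts → 2 fragments:
  13–56 → 44 bp
  57–159 then 1–12 → 103 + 12 = 115 bp
Sorted largest to smallest: 115, 44 bp.

115, 44 bp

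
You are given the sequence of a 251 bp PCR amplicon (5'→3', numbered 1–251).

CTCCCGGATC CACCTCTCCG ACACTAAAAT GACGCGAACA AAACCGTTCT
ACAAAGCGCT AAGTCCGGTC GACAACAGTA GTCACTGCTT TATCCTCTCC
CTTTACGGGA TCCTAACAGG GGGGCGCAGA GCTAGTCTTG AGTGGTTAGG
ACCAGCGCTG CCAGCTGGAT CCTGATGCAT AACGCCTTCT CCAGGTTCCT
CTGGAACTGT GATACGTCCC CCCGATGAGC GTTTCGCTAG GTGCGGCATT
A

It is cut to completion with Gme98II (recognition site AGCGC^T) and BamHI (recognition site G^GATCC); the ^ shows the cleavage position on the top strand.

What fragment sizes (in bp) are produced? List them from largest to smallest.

84, 53, 50, 49, 9, 6 bp

Gme98II sites (AGCGCT) start at positions 55, 154.
Gme98II cuts after base 5 of each site (before the last base), so after positions 59, 158.
BamHI sites (GGATCC) start at positions 6, 108, 167.
BamHI cuts after the first base of each site, so after positions 6, 108, 167.
Combined cut positions: 6, 59, 108, 158, 167.
Linear molecule, 5 cuts → 6 fragments:
  1–6 → 6 bp
  7–59 → 53 bp
  60–108 → 49 bp
  109–158 → 50 bp
  159–167 → 9 bp
  168–251 → 84 bp
Sorted largest to smallest: 84, 53, 50, 49, 9, 6 bp.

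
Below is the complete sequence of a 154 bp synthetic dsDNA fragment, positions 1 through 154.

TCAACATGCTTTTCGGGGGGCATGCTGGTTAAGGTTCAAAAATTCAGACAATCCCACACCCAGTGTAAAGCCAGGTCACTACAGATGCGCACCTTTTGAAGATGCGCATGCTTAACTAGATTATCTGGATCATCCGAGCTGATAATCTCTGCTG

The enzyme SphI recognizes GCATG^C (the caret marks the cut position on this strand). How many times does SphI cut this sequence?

2

GCATGC occurs starting at positions 20, 106.
SphI cuts at 2 sites.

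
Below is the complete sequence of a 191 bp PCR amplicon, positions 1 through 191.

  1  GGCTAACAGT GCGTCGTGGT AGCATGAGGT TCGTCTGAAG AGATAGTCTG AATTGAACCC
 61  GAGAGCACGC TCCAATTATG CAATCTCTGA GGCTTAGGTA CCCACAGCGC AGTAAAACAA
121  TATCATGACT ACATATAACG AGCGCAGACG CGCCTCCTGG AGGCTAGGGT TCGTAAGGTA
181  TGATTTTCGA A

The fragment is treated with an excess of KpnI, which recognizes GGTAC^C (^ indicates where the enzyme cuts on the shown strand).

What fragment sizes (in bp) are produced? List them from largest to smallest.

The KpnI site (GGTACC) starts at position 97.
KpnI cuts after base 5 of each site (before the last base), so after position 101.
Linear molecule, 1 cut → 2 fragments:
  1–101 → 101 bp
  102–191 → 90 bp
Sorted largest to smallest: 101, 90 bp.

101, 90 bp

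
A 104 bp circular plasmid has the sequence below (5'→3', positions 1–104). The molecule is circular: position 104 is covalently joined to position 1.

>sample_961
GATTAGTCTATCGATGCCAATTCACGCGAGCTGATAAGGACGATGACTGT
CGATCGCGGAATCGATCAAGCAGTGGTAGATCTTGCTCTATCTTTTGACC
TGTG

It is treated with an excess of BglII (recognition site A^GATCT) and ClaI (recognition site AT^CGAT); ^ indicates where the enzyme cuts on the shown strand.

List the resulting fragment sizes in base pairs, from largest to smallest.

51, 37, 16 bp

The BglII site (AGATCT) starts at position 78.
BglII cuts after the first base of each site, so after position 78.
ClaI sites (ATCGAT) start at positions 10, 61.
ClaI cuts after base 2 of each site, so after positions 11, 62.
Combined cut positions: 11, 62, 78.
Circular molecule, 3 cuts → 3 fragments:
  12–62 → 51 bp
  63–78 → 16 bp
  79–104 then 1–11 → 26 + 11 = 37 bp
Sorted largest to smallest: 51, 37, 16 bp.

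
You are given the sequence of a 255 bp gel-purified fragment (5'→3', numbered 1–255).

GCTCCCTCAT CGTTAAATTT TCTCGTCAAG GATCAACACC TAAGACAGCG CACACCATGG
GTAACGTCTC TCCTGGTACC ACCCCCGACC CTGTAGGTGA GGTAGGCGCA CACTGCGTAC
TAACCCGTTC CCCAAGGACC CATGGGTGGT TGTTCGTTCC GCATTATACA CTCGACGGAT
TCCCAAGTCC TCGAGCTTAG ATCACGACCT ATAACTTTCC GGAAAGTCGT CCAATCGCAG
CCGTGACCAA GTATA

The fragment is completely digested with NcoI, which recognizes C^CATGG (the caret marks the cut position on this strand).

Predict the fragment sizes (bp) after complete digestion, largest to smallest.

NcoI sites (CCATGG) start at positions 55, 140.
NcoI cuts after the first base of each site, so after positions 55, 140.
Linear molecule, 2 cuts → 3 fragments:
  1–55 → 55 bp
  56–140 → 85 bp
  141–255 → 115 bp
Sorted largest to smallest: 115, 85, 55 bp.

115, 85, 55 bp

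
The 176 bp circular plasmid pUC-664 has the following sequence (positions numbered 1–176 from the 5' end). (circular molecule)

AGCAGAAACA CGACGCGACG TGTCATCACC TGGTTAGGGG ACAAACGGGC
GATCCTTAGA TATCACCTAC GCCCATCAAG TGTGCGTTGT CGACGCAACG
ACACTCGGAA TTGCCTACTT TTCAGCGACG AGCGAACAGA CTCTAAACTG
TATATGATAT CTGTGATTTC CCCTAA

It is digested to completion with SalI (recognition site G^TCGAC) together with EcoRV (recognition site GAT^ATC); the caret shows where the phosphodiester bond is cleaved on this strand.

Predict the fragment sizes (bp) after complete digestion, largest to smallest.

79, 69, 28 bp

The SalI site (GTCGAC) starts at position 89.
SalI cuts after the first base of each site, so after position 89.
EcoRV sites (GATATC) start at positions 59, 156.
EcoRV cuts after base 3 of each site, so after positions 61, 158.
Combined cut positions: 61, 89, 158.
Circular molecule, 3 cuts → 3 fragments:
  62–89 → 28 bp
  90–158 → 69 bp
  159–176 then 1–61 → 18 + 61 = 79 bp
Sorted largest to smallest: 79, 69, 28 bp.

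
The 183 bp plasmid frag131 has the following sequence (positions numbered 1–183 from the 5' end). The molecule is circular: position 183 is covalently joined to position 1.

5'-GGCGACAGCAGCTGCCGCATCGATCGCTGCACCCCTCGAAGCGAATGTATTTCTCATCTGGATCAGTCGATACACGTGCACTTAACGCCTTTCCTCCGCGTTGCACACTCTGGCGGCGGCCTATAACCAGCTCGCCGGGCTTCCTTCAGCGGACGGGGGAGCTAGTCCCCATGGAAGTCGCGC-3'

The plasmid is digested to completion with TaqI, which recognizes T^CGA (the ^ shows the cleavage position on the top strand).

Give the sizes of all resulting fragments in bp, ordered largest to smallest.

136, 31, 16 bp

TaqI sites (TCGA) start at positions 20, 36, 67.
TaqI cuts after the first base of each site, so after positions 20, 36, 67.
Circular molecule, 3 cuts → 3 fragments:
  21–36 → 16 bp
  37–67 → 31 bp
  68–183 then 1–20 → 116 + 20 = 136 bp
Sorted largest to smallest: 136, 31, 16 bp.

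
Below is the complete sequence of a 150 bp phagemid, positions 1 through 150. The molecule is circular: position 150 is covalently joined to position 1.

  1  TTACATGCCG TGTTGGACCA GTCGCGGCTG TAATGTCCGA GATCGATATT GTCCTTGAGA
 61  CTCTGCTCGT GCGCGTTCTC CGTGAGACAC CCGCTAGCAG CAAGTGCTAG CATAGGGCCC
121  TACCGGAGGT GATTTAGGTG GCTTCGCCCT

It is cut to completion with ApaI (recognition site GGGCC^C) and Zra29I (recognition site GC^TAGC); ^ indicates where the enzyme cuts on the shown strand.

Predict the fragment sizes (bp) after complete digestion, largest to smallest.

125, 13, 12 bp

The ApaI site (GGGCCC) starts at position 115.
ApaI cuts after base 5 of each site (before the last base), so after position 119.
Zra29I sites (GCTAGC) start at positions 93, 106.
Zra29I cuts after base 2 of each site, so after positions 94, 107.
Combined cut positions: 94, 107, 119.
Circular molecule, 3 cuts → 3 fragments:
  95–107 → 13 bp
  108–119 → 12 bp
  120–150 then 1–94 → 31 + 94 = 125 bp
Sorted largest to smallest: 125, 13, 12 bp.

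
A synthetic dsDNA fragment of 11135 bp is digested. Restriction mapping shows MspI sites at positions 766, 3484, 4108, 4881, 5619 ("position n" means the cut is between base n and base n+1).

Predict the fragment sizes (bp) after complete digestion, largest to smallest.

Linear molecule, 5 cuts → 6 fragments:
  766 − 0 = 766 bp
  3484 − 766 = 2718 bp
  4108 − 3484 = 624 bp
  4881 − 4108 = 773 bp
  5619 − 4881 = 738 bp
  11135 − 5619 = 5516 bp
Sorted largest to smallest: 5516, 2718, 773, 766, 738, 624 bp.

5516, 2718, 773, 766, 738, 624 bp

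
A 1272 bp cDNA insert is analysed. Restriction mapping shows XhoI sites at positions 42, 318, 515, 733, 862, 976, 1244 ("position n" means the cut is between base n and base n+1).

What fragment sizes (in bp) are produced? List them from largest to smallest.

Linear molecule, 7 cuts → 8 fragments:
  42 − 0 = 42 bp
  318 − 42 = 276 bp
  515 − 318 = 197 bp
  733 − 515 = 218 bp
  862 − 733 = 129 bp
  976 − 862 = 114 bp
  1244 − 976 = 268 bp
  1272 − 1244 = 28 bp
Sorted largest to smallest: 276, 268, 218, 197, 129, 114, 42, 28 bp.

276, 268, 218, 197, 129, 114, 42, 28 bp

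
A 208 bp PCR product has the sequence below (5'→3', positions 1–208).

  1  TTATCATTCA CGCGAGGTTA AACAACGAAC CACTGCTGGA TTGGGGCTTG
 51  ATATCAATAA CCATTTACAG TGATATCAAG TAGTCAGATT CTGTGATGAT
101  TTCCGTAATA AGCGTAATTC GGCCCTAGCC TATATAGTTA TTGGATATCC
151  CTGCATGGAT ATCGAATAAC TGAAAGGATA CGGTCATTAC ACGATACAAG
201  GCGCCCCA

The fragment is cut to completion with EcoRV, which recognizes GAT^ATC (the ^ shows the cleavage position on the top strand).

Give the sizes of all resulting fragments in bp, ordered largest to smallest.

72, 52, 48, 22, 14 bp

EcoRV sites (GATATC) start at positions 50, 72, 144, 158.
EcoRV cuts after base 3 of each site, so after positions 52, 74, 146, 160.
Linear molecule, 4 cuts → 5 fragments:
  1–52 → 52 bp
  53–74 → 22 bp
  75–146 → 72 bp
  147–160 → 14 bp
  161–208 → 48 bp
Sorted largest to smallest: 72, 52, 48, 22, 14 bp.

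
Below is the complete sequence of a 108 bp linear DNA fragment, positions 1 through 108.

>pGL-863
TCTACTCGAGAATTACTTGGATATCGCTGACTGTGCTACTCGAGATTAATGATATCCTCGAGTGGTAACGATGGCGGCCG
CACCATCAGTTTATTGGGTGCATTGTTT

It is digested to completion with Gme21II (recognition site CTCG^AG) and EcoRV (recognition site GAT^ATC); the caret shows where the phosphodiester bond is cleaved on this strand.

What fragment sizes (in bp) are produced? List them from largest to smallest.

Gme21II sites (CTCGAG) start at positions 5, 39, 57.
Gme21II cuts after base 4 of each site, so after positions 8, 42, 60.
EcoRV sites (GATATC) start at positions 20, 51.
EcoRV cuts after base 3 of each site, so after positions 22, 53.
Combined cut positions: 8, 22, 42, 53, 60.
Linear molecule, 5 cuts → 6 fragments:
  1–8 → 8 bp
  9–22 → 14 bp
  23–42 → 20 bp
  43–53 → 11 bp
  54–60 → 7 bp
  61–108 → 48 bp
Sorted largest to smallest: 48, 20, 14, 11, 8, 7 bp.

48, 20, 14, 11, 8, 7 bp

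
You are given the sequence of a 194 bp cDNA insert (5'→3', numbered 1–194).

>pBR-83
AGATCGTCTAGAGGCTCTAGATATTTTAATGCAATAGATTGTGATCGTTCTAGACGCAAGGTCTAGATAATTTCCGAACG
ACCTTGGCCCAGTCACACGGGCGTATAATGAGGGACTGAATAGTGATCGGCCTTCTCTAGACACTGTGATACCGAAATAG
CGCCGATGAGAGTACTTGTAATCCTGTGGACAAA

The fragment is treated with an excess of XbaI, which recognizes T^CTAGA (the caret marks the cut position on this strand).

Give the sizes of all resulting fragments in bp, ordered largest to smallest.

XbaI sites (TCTAGA) start at positions 7, 16, 49, 62, 136.
XbaI cuts after the first base of each site, so after positions 7, 16, 49, 62, 136.
Linear molecule, 5 cuts → 6 fragments:
  1–7 → 7 bp
  8–16 → 9 bp
  17–49 → 33 bp
  50–62 → 13 bp
  63–136 → 74 bp
  137–194 → 58 bp
Sorted largest to smallest: 74, 58, 33, 13, 9, 7 bp.

74, 58, 33, 13, 9, 7 bp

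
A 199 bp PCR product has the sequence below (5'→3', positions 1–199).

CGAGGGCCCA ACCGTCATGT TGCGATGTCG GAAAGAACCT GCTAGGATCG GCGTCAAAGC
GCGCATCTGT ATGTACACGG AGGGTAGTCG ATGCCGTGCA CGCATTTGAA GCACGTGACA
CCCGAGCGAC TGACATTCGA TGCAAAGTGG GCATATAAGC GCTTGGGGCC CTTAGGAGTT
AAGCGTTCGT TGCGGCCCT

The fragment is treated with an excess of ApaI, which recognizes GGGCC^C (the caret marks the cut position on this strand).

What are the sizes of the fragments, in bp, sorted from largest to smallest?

162, 29, 8 bp

ApaI sites (GGGCCC) start at positions 4, 166.
ApaI cuts after base 5 of each site (before the last base), so after positions 8, 170.
Linear molecule, 2 cuts → 3 fragments:
  1–8 → 8 bp
  9–170 → 162 bp
  171–199 → 29 bp
Sorted largest to smallest: 162, 29, 8 bp.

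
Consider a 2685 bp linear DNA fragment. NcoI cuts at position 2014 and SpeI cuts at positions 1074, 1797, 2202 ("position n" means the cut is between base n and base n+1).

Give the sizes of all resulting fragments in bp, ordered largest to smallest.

1074, 723, 483, 217, 188 bp

Combined cut positions (sorted): 1074, 1797, 2014, 2202.
Linear molecule, 4 cuts → 5 fragments:
  1074 − 0 = 1074 bp
  1797 − 1074 = 723 bp
  2014 − 1797 = 217 bp
  2202 − 2014 = 188 bp
  2685 − 2202 = 483 bp
Sorted largest to smallest: 1074, 723, 483, 217, 188 bp.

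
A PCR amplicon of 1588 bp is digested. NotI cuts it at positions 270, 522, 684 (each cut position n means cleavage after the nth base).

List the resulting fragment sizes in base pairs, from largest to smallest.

Linear molecule, 3 cuts → 4 fragments:
  270 − 0 = 270 bp
  522 − 270 = 252 bp
  684 − 522 = 162 bp
  1588 − 684 = 904 bp
Sorted largest to smallest: 904, 270, 252, 162 bp.

904, 270, 252, 162 bp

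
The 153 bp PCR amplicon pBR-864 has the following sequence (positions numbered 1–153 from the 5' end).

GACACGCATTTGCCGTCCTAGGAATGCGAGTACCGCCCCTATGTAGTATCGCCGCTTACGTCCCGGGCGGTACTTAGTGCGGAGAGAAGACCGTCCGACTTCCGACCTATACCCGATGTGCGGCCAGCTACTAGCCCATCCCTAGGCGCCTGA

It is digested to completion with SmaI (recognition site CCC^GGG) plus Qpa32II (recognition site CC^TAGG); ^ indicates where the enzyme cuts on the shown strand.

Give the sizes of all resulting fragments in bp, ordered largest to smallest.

The SmaI site (CCCGGG) starts at position 62.
SmaI cuts after base 3 of each site, so after position 64.
Qpa32II sites (CCTAGG) start at positions 17, 141.
Qpa32II cuts after base 2 of each site, so after positions 18, 142.
Combined cut positions: 18, 64, 142.
Linear molecule, 3 cuts → 4 fragments:
  1–18 → 18 bp
  19–64 → 46 bp
  65–142 → 78 bp
  143–153 → 11 bp
Sorted largest to smallest: 78, 46, 18, 11 bp.

78, 46, 18, 11 bp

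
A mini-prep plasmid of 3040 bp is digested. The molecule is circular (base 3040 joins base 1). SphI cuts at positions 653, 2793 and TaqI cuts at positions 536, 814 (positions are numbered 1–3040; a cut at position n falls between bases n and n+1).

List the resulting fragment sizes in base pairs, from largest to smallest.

Combined cut positions (sorted): 536, 653, 814, 2793.
Circular molecule, 4 cuts → 4 fragments:
  653 − 536 = 117 bp
  814 − 653 = 161 bp
  2793 − 814 = 1979 bp
  wrap: 3040 − 2793 + 536 = 783 bp
Sorted largest to smallest: 1979, 783, 161, 117 bp.

1979, 783, 161, 117 bp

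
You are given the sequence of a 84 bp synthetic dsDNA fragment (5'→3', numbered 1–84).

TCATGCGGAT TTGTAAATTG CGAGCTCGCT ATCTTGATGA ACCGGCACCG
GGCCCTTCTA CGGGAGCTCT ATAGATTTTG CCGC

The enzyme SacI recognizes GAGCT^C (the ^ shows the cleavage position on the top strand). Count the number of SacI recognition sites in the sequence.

2

GAGCTC occurs starting at positions 22, 64.
SacI cuts at 2 sites.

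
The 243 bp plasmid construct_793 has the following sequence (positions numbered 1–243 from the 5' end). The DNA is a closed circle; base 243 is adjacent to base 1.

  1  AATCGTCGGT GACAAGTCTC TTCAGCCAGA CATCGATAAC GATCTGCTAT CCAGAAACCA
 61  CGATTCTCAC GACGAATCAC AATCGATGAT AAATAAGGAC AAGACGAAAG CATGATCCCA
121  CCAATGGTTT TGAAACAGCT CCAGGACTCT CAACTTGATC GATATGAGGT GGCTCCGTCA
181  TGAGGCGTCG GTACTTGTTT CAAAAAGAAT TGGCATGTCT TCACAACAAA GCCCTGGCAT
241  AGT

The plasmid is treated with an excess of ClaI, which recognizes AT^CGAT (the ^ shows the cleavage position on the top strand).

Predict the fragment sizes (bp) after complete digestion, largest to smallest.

117, 76, 50 bp

ClaI sites (ATCGAT) start at positions 32, 82, 158.
ClaI cuts after base 2 of each site, so after positions 33, 83, 159.
Circular molecule, 3 cuts → 3 fragments:
  34–83 → 50 bp
  84–159 → 76 bp
  160–243 then 1–33 → 84 + 33 = 117 bp
Sorted largest to smallest: 117, 76, 50 bp.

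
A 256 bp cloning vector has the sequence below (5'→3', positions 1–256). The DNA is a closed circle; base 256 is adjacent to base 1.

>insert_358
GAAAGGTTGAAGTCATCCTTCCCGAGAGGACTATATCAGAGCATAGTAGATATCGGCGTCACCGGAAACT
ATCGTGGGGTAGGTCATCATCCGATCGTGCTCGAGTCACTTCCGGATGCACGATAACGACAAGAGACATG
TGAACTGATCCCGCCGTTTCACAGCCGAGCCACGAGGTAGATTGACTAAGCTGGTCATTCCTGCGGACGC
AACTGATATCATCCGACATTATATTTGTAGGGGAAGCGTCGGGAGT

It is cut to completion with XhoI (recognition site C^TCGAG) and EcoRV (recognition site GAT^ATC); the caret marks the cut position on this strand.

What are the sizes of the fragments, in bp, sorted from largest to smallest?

117, 90, 49 bp

The XhoI site (CTCGAG) starts at position 100.
XhoI cuts after the first base of each site, so after position 100.
EcoRV sites (GATATC) start at positions 49, 215.
EcoRV cuts after base 3 of each site, so after positions 51, 217.
Combined cut positions: 51, 100, 217.
Circular molecule, 3 cuts → 3 fragments:
  52–100 → 49 bp
  101–217 → 117 bp
  218–256 then 1–51 → 39 + 51 = 90 bp
Sorted largest to smallest: 117, 90, 49 bp.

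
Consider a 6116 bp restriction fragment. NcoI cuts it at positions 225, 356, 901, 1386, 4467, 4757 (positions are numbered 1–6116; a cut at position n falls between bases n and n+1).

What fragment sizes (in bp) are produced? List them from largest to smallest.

3081, 1359, 545, 485, 290, 225, 131 bp

Linear molecule, 6 cuts → 7 fragments:
  225 − 0 = 225 bp
  356 − 225 = 131 bp
  901 − 356 = 545 bp
  1386 − 901 = 485 bp
  4467 − 1386 = 3081 bp
  4757 − 4467 = 290 bp
  6116 − 4757 = 1359 bp
Sorted largest to smallest: 3081, 1359, 545, 485, 290, 225, 131 bp.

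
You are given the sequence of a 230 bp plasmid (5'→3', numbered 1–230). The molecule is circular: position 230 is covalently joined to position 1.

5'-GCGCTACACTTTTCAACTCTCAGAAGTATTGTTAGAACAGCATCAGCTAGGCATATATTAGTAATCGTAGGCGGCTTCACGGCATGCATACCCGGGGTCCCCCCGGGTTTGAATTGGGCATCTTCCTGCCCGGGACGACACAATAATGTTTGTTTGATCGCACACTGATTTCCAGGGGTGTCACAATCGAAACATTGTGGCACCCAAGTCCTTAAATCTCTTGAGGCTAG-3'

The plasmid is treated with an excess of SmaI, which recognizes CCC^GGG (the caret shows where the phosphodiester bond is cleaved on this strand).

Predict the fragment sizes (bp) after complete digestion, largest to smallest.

192, 27, 11 bp

SmaI sites (CCCGGG) start at positions 91, 102, 129.
SmaI cuts after base 3 of each site, so after positions 93, 104, 131.
Circular molecule, 3 cuts → 3 fragments:
  94–104 → 11 bp
  105–131 → 27 bp
  132–230 then 1–93 → 99 + 93 = 192 bp
Sorted largest to smallest: 192, 27, 11 bp.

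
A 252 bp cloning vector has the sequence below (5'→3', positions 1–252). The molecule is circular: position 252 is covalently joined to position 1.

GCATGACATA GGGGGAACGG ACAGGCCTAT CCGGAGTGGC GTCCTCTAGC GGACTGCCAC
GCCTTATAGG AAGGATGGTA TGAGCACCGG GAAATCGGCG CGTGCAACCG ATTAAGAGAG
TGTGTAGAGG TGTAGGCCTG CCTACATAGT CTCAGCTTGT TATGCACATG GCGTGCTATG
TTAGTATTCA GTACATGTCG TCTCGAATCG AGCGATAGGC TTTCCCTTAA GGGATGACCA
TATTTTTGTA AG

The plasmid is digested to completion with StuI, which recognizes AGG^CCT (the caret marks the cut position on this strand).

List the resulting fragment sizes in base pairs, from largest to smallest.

141, 111 bp

StuI sites (AGGCCT) start at positions 23, 134.
StuI cuts after base 3 of each site, so after positions 25, 136.
Circular molecule, 2 cuts → 2 fragments:
  26–136 → 111 bp
  137–252 then 1–25 → 116 + 25 = 141 bp
Sorted largest to smallest: 141, 111 bp.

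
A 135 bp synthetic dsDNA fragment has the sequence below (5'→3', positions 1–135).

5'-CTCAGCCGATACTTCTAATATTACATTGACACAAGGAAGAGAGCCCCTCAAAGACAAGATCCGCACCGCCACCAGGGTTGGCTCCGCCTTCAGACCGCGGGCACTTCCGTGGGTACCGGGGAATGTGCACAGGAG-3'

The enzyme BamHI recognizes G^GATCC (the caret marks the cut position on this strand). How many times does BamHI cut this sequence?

No occurrence of GGATCC is present in the sequence.
BamHI does not cut: 0 sites.

0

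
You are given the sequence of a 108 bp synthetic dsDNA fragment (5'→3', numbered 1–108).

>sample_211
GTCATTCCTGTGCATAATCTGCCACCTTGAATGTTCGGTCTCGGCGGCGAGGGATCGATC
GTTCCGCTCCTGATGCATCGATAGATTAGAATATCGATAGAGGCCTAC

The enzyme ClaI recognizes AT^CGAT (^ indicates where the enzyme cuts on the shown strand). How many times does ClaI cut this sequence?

3

ATCGAT occurs starting at positions 54, 77, 93.
ClaI cuts at 3 sites.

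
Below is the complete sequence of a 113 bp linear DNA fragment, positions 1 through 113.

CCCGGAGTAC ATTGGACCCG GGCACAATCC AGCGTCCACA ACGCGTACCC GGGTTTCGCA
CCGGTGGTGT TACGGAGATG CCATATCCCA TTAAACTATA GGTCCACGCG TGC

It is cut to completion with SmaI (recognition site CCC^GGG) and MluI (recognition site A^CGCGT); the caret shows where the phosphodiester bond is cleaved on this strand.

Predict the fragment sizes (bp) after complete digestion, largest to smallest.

SmaI sites (CCCGGG) start at positions 17, 48.
SmaI cuts after base 3 of each site, so after positions 19, 50.
MluI sites (ACGCGT) start at positions 41, 106.
MluI cuts after the first base of each site, so after positions 41, 106.
Combined cut positions: 19, 41, 50, 106.
Linear molecule, 4 cuts → 5 fragments:
  1–19 → 19 bp
  20–41 → 22 bp
  42–50 → 9 bp
  51–106 → 56 bp
  107–113 → 7 bp
Sorted largest to smallest: 56, 22, 19, 9, 7 bp.

56, 22, 19, 9, 7 bp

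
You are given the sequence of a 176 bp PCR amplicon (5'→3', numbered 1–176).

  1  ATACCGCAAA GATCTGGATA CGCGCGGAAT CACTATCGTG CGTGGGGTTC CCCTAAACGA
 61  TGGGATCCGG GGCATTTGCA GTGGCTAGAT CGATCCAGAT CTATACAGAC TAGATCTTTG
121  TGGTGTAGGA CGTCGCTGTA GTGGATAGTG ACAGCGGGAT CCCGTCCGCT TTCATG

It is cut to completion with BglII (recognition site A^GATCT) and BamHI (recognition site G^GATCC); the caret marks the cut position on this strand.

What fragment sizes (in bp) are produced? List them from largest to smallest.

BglII sites (AGATCT) start at positions 10, 97, 112.
BglII cuts after the first base of each site, so after positions 10, 97, 112.
BamHI sites (GGATCC) start at positions 63, 157.
BamHI cuts after the first base of each site, so after positions 63, 157.
Combined cut positions: 10, 63, 97, 112, 157.
Linear molecule, 5 cuts → 6 fragments:
  1–10 → 10 bp
  11–63 → 53 bp
  64–97 → 34 bp
  98–112 → 15 bp
  113–157 → 45 bp
  158–176 → 19 bp
Sorted largest to smallest: 53, 45, 34, 19, 15, 10 bp.

53, 45, 34, 19, 15, 10 bp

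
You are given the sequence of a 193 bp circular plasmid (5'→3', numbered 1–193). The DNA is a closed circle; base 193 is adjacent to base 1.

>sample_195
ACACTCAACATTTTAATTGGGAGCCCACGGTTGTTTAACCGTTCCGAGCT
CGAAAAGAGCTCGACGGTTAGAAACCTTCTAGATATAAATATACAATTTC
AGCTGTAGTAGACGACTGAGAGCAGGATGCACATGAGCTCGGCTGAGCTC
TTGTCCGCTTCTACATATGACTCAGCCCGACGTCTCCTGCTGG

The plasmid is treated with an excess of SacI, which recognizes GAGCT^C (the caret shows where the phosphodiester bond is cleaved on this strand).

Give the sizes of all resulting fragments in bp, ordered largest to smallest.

SacI sites (GAGCTC) start at positions 46, 57, 135, 145.
SacI cuts after base 5 of each site (before the last base), so after positions 50, 61, 139, 149.
Circular molecule, 4 cuts → 4 fragments:
  51–61 → 11 bp
  62–139 → 78 bp
  140–149 → 10 bp
  150–193 then 1–50 → 44 + 50 = 94 bp
Sorted largest to smallest: 94, 78, 11, 10 bp.

94, 78, 11, 10 bp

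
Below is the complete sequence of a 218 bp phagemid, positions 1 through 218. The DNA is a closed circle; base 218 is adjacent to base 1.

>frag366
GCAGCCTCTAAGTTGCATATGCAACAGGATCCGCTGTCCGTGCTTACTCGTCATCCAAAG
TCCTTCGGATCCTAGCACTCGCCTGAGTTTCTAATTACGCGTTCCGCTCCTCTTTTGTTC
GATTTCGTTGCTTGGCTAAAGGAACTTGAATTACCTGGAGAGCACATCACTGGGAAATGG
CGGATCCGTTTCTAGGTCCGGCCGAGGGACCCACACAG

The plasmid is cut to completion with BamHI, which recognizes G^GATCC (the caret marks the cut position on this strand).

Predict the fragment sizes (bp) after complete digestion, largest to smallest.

115, 63, 40 bp

BamHI sites (GGATCC) start at positions 27, 67, 182.
BamHI cuts after the first base of each site, so after positions 27, 67, 182.
Circular molecule, 3 cuts → 3 fragments:
  28–67 → 40 bp
  68–182 → 115 bp
  183–218 then 1–27 → 36 + 27 = 63 bp
Sorted largest to smallest: 115, 63, 40 bp.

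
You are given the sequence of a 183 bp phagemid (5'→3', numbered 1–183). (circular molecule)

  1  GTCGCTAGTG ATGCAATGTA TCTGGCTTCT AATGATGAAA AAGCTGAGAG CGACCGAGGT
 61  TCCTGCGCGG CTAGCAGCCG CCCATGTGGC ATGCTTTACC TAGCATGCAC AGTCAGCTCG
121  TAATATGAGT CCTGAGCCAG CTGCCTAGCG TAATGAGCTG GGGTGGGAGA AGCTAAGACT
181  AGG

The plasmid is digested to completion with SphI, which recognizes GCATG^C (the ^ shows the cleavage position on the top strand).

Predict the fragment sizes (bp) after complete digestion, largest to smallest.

169, 14 bp

SphI sites (GCATGC) start at positions 89, 103.
SphI cuts after base 5 of each site (before the last base), so after positions 93, 107.
Circular molecule, 2 cuts → 2 fragments:
  94–107 → 14 bp
  108–183 then 1–93 → 76 + 93 = 169 bp
Sorted largest to smallest: 169, 14 bp.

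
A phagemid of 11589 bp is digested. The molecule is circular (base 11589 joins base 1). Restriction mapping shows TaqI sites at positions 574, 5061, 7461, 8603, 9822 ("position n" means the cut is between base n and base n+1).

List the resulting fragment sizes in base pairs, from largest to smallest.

Circular molecule, 5 cuts → 5 fragments:
  5061 − 574 = 4487 bp
  7461 − 5061 = 2400 bp
  8603 − 7461 = 1142 bp
  9822 − 8603 = 1219 bp
  wrap: 11589 − 9822 + 574 = 2341 bp
Sorted largest to smallest: 4487, 2400, 2341, 1219, 1142 bp.

4487, 2400, 2341, 1219, 1142 bp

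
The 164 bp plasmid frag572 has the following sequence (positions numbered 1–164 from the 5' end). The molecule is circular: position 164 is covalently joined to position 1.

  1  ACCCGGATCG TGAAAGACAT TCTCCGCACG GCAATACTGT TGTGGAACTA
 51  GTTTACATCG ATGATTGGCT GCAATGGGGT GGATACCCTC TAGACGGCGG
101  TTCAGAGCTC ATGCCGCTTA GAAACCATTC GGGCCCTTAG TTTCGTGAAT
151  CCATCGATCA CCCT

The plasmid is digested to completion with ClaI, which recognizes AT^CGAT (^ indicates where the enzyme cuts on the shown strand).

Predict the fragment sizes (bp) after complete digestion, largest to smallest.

96, 68 bp

ClaI sites (ATCGAT) start at positions 57, 153.
ClaI cuts after base 2 of each site, so after positions 58, 154.
Circular molecule, 2 cuts → 2 fragments:
  59–154 → 96 bp
  155–164 then 1–58 → 10 + 58 = 68 bp
Sorted largest to smallest: 96, 68 bp.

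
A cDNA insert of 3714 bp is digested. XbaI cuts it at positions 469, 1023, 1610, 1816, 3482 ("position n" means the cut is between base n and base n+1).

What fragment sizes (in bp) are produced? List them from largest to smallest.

1666, 587, 554, 469, 232, 206 bp

Linear molecule, 5 cuts → 6 fragments:
  469 − 0 = 469 bp
  1023 − 469 = 554 bp
  1610 − 1023 = 587 bp
  1816 − 1610 = 206 bp
  3482 − 1816 = 1666 bp
  3714 − 3482 = 232 bp
Sorted largest to smallest: 1666, 587, 554, 469, 232, 206 bp.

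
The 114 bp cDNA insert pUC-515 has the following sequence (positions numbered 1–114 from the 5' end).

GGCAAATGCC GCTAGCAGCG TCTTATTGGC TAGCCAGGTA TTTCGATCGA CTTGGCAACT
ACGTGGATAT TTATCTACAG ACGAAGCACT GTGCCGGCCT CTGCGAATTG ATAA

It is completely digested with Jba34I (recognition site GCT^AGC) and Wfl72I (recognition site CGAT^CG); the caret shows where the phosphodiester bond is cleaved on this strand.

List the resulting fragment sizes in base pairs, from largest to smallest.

Jba34I sites (GCTAGC) start at positions 11, 29.
Jba34I cuts after base 3 of each site, so after positions 13, 31.
The Wfl72I site (CGATCG) starts at position 44.
Wfl72I cuts after base 4 of each site, so after position 47.
Combined cut positions: 13, 31, 47.
Linear molecule, 3 cuts → 4 fragments:
  1–13 → 13 bp
  14–31 → 18 bp
  32–47 → 16 bp
  48–114 → 67 bp
Sorted largest to smallest: 67, 18, 16, 13 bp.

67, 18, 16, 13 bp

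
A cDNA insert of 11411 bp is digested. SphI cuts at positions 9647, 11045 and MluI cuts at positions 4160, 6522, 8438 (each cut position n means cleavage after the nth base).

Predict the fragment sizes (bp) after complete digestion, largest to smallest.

Combined cut positions (sorted): 4160, 6522, 8438, 9647, 11045.
Linear molecule, 5 cuts → 6 fragments:
  4160 − 0 = 4160 bp
  6522 − 4160 = 2362 bp
  8438 − 6522 = 1916 bp
  9647 − 8438 = 1209 bp
  11045 − 9647 = 1398 bp
  11411 − 11045 = 366 bp
Sorted largest to smallest: 4160, 2362, 1916, 1398, 1209, 366 bp.

4160, 2362, 1916, 1398, 1209, 366 bp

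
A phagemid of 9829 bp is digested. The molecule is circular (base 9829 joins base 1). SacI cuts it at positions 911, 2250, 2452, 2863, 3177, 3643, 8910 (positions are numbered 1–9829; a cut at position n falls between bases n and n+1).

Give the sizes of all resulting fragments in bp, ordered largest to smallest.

Circular molecule, 7 cuts → 7 fragments:
  2250 − 911 = 1339 bp
  2452 − 2250 = 202 bp
  2863 − 2452 = 411 bp
  3177 − 2863 = 314 bp
  3643 − 3177 = 466 bp
  8910 − 3643 = 5267 bp
  wrap: 9829 − 8910 + 911 = 1830 bp
Sorted largest to smallest: 5267, 1830, 1339, 466, 411, 314, 202 bp.

5267, 1830, 1339, 466, 411, 314, 202 bp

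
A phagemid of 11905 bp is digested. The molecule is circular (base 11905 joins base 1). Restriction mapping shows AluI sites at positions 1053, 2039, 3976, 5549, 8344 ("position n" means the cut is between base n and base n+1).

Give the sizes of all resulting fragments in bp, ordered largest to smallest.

4614, 2795, 1937, 1573, 986 bp

Circular molecule, 5 cuts → 5 fragments:
  2039 − 1053 = 986 bp
  3976 − 2039 = 1937 bp
  5549 − 3976 = 1573 bp
  8344 − 5549 = 2795 bp
  wrap: 11905 − 8344 + 1053 = 4614 bp
Sorted largest to smallest: 4614, 2795, 1937, 1573, 986 bp.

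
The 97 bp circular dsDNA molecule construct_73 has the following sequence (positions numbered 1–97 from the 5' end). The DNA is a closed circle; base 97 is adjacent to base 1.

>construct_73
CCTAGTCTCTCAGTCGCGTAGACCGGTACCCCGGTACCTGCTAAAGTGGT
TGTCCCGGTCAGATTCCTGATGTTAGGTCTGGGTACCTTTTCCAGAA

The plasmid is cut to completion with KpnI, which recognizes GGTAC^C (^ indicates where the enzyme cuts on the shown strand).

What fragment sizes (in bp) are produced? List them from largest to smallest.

KpnI sites (GGTACC) start at positions 25, 33, 82.
KpnI cuts after base 5 of each site (before the last base), so after positions 29, 37, 86.
Circular molecule, 3 cuts → 3 fragments:
  30–37 → 8 bp
  38–86 → 49 bp
  87–97 then 1–29 → 11 + 29 = 40 bp
Sorted largest to smallest: 49, 40, 8 bp.

49, 40, 8 bp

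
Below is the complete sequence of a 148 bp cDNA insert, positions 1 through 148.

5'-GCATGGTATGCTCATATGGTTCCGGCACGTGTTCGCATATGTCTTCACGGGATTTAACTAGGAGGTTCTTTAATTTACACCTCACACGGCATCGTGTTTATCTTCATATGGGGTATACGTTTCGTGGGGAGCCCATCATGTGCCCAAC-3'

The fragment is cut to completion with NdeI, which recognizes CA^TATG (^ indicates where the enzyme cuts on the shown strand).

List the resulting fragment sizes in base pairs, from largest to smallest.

69, 42, 23, 14 bp

NdeI sites (CATATG) start at positions 13, 36, 105.
NdeI cuts after base 2 of each site, so after positions 14, 37, 106.
Linear molecule, 3 cuts → 4 fragments:
  1–14 → 14 bp
  15–37 → 23 bp
  38–106 → 69 bp
  107–148 → 42 bp
Sorted largest to smallest: 69, 42, 23, 14 bp.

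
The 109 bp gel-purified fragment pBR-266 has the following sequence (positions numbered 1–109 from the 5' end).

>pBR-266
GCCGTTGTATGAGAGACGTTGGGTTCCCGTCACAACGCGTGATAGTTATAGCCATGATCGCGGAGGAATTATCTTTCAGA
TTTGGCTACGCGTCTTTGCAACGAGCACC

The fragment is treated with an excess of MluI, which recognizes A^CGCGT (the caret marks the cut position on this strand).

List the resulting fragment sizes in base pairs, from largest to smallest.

53, 35, 21 bp

MluI sites (ACGCGT) start at positions 35, 88.
MluI cuts after the first base of each site, so after positions 35, 88.
Linear molecule, 2 cuts → 3 fragments:
  1–35 → 35 bp
  36–88 → 53 bp
  89–109 → 21 bp
Sorted largest to smallest: 53, 35, 21 bp.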